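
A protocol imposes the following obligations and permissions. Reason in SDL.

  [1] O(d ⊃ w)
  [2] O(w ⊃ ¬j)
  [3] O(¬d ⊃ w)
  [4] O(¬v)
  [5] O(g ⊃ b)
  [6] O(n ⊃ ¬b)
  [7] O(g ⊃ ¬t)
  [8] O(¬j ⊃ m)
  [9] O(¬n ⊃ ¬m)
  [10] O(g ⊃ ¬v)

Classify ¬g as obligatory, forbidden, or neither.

Premises 1 and 3 are O(d ⊃ w) and O(¬d ⊃ w); every ideal world satisfies d or ¬d, so in either case w holds — hence O(w).
From O(w) and premise 2, O(w ⊃ ¬j), we obtain O(¬j).
From O(¬j) and premise 8, O(¬j ⊃ m), we obtain O(m).
Premise 9, O(¬n ⊃ ¬m), contraposes to O(m ⊃ n); with O(m) we get O(n).
From O(n) and premise 6, O(n ⊃ ¬b), we obtain O(¬b).
Premise 5, O(g ⊃ b), contraposes to O(¬b ⊃ ¬g); with O(¬b) we get O(¬g).
Premises 4, 7, 10 do not contribute to this derivation.
Hence ¬g is obligatory.

Obligatory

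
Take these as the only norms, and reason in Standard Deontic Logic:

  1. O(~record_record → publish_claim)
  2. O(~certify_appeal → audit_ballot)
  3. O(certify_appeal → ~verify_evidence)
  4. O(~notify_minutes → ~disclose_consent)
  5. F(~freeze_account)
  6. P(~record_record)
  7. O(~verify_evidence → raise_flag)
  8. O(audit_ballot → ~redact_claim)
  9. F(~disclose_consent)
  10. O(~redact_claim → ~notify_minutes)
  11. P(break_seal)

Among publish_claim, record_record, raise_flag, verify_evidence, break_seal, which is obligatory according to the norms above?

raise_flag

Premise 9, F(~disclose_consent), is equivalent to O(disclose_consent).
Premise 4, O(~notify_minutes → ~disclose_consent), contraposes to O(disclose_consent → notify_minutes); with O(disclose_consent) we get O(notify_minutes).
Premise 10 is O(~redact_claim → ~notify_minutes); contrapositively O(notify_minutes → redact_claim). Since O(notify_minutes) holds, K gives O(redact_claim).
Premise 8 is O(audit_ballot → ~redact_claim); contrapositively O(redact_claim → ~audit_ballot). Since O(redact_claim) holds, K gives O(~audit_ballot).
The contrapositive of premise 2 (O(~certify_appeal → audit_ballot)) is O(~audit_ballot → certify_appeal), and O(~audit_ballot) is already established, so O(certify_appeal).
With premise 3, O(certify_appeal → ~verify_evidence), the K-axiom yields O(~verify_evidence).
From O(~verify_evidence) and premise 7, O(~verify_evidence → raise_flag), we obtain O(raise_flag).
So O(raise_flag) holds — raise_flag is obligatory. None of the other listed options is made obligatory by any chain of premises.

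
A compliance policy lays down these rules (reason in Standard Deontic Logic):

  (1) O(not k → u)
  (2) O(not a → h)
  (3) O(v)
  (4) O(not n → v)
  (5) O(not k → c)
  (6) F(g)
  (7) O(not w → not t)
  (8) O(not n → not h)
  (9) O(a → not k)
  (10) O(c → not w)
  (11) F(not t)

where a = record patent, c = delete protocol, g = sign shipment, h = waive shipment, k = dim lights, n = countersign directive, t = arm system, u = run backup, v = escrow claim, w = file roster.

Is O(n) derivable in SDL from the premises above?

Yes

Premise 11 is F(not t), i.e. O(t).
Premise 7 is O(not w → not t); contrapositively O(t → w). Since O(t) holds, K gives O(w).
Premise 10, O(c → not w), contraposes to O(w → not c); with O(w) we get O(not c).
The contrapositive of premise 5 (O(not k → c)) is O(not c → k), and O(not c) is already established, so O(k).
Premise 9, O(a → not k), contraposes to O(k → not a); with O(k) we get O(not a).
With premise 2, O(not a → h), the K-axiom yields O(h).
The contrapositive of premise 8 (O(not n → not h)) is O(h → n), and O(h) is already established, so O(n).
Premises 1, 3, 4, 6 do not contribute to this derivation.
So O(n) follows.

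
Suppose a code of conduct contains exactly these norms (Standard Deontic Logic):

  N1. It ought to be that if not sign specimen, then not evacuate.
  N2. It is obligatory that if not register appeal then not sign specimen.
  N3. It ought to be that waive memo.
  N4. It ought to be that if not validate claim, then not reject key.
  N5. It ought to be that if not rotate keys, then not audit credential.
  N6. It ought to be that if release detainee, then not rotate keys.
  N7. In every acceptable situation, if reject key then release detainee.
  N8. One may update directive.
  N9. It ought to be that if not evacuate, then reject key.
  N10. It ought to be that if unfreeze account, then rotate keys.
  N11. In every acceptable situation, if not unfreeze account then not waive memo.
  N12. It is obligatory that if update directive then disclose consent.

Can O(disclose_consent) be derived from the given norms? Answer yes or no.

Premise 12 is O(update_directive → disclose_consent), but O(update_directive) is not derivable from the premises (the permission P(update_directive) asserts only ¬O(¬update_directive), not O(update_directive)), so it does not yield O(disclose_consent).
No other premise forces O(disclose_consent). An ideal world satisfying every premise can still have disclose_consent false, so O(disclose_consent) is not derivable.

No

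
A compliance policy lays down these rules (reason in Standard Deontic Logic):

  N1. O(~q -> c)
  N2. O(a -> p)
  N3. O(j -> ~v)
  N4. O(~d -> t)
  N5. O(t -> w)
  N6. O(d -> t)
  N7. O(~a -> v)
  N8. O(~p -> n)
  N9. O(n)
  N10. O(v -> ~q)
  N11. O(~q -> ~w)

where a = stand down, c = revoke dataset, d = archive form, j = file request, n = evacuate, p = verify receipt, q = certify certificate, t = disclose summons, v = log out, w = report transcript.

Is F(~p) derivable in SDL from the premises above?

By case analysis on d: premise 6 gives O(d -> t) and premise 4 gives O(~d -> t), so O(t) either way.
Applying K to premise 5 (O(t -> w)) and O(t) yields O(w).
The contrapositive of premise 11 (O(~q -> ~w)) is O(w -> q), and O(w) is already established, so O(q).
The contrapositive of premise 10 (O(v -> ~q)) is O(q -> ~v), and O(q) is already established, so O(~v).
The contrapositive of premise 7 (O(~a -> v)) is O(~v -> a), and O(~v) is already established, so O(a).
Applying K to premise 2 (O(a -> p)) and O(a) yields O(p).
Premises 1, 3, 8, 9 do not contribute to this derivation.
So O(p) holds, i.e. F(~p). The claim follows.

Yes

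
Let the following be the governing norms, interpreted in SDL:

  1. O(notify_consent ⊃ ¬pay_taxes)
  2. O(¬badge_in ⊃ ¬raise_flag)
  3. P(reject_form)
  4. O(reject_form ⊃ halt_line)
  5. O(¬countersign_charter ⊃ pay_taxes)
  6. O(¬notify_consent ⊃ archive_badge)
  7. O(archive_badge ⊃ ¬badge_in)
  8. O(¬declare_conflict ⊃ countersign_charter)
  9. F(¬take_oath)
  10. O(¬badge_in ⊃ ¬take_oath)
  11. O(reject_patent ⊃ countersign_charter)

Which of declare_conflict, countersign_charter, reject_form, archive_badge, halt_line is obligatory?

countersign_charter

Premise 9 is F(¬take_oath), i.e. O(take_oath).
Premise 10, O(¬badge_in ⊃ ¬take_oath), contraposes to O(take_oath ⊃ badge_in); with O(take_oath) we get O(badge_in).
The contrapositive of premise 7 (O(archive_badge ⊃ ¬badge_in)) is O(badge_in ⊃ ¬archive_badge), and O(badge_in) is already established, so O(¬archive_badge).
Premise 6, O(¬notify_consent ⊃ archive_badge), contraposes to O(¬archive_badge ⊃ notify_consent); with O(¬archive_badge) we get O(notify_consent).
With premise 1, O(notify_consent ⊃ ¬pay_taxes), the K-axiom yields O(¬pay_taxes).
Premise 5 is O(¬countersign_charter ⊃ pay_taxes); contrapositively O(¬pay_taxes ⊃ countersign_charter). Since O(¬pay_taxes) holds, K gives O(countersign_charter).
So O(countersign_charter) holds — countersign_charter is obligatory. None of the other listed options is made obligatory by any chain of premises.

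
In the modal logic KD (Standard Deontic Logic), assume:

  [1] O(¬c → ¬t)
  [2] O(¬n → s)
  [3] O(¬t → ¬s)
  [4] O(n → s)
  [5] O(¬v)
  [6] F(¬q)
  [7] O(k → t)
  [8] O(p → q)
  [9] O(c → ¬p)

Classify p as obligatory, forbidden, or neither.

Forbidden

Premises 2 and 4 cover both cases: O(¬n → s) and O(n → s). Since ¬n ∨ n is a tautology, O(s) follows.
The contrapositive of premise 3 (O(¬t → ¬s)) is O(s → t), and O(s) is already established, so O(t).
Premise 1 is O(¬c → ¬t); contrapositively O(t → c). Since O(t) holds, K gives O(c).
From O(c) and premise 9, O(c → ¬p), we obtain O(¬p).
Premises 5, 6, 7, 8 do not contribute to this derivation.
Thus O(¬p), which is F(p): p is forbidden.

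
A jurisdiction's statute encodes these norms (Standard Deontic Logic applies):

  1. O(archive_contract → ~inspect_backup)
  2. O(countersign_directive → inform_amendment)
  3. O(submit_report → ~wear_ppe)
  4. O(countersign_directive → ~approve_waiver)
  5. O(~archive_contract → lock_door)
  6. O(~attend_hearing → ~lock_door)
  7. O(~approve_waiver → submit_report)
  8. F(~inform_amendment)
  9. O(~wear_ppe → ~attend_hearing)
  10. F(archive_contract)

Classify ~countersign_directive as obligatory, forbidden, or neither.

Obligatory

F(archive_contract) at premise 10 means O(~archive_contract).
From O(~archive_contract) and premise 5, O(~archive_contract → lock_door), we obtain O(lock_door).
The contrapositive of premise 6 (O(~attend_hearing → ~lock_door)) is O(lock_door → attend_hearing), and O(lock_door) is already established, so O(attend_hearing).
The contrapositive of premise 9 (O(~wear_ppe → ~attend_hearing)) is O(attend_hearing → wear_ppe), and O(attend_hearing) is already established, so O(wear_ppe).
Premise 3 is O(submit_report → ~wear_ppe); contrapositively O(wear_ppe → ~submit_report). Since O(wear_ppe) holds, K gives O(~submit_report).
Premise 7, O(~approve_waiver → submit_report), contraposes to O(~submit_report → approve_waiver); with O(~submit_report) we get O(approve_waiver).
Premise 4, O(countersign_directive → ~approve_waiver), contraposes to O(approve_waiver → ~countersign_directive); with O(approve_waiver) we get O(~countersign_directive).
Premises 1, 2, 8 do not contribute to this derivation.
Hence ~countersign_directive is obligatory.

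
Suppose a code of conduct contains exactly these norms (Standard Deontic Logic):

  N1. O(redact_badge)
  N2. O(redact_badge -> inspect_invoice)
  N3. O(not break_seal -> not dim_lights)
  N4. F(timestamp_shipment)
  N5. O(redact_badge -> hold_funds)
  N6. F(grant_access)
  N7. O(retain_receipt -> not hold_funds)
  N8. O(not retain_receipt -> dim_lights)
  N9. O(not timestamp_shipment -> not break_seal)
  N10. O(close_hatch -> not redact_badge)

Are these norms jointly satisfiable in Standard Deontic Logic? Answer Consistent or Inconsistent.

Inconsistent

F(timestamp_shipment) at premise 4 means O(not timestamp_shipment).
Premise 9 is O(not timestamp_shipment -> not break_seal); since O(not timestamp_shipment), deontic closure gives O(not break_seal).
From O(not break_seal) and premise 3, O(not break_seal -> not dim_lights), we obtain O(not dim_lights).
Premise 8, O(not retain_receipt -> dim_lights), contraposes to O(not dim_lights -> retain_receipt); with O(not dim_lights) we get O(retain_receipt).
Premise 7 is O(retain_receipt -> not hold_funds); since O(retain_receipt), deontic closure gives O(not hold_funds).
Premise 5, O(redact_badge -> hold_funds), contraposes to O(not hold_funds -> not redact_badge); with O(not hold_funds) we get O(not redact_badge).
Yet premise 1 states O(redact_badge).
We now have both O(not redact_badge) and O(redact_badge) — redact_badge is simultaneously obligatory and forbidden, violating the D-axiom.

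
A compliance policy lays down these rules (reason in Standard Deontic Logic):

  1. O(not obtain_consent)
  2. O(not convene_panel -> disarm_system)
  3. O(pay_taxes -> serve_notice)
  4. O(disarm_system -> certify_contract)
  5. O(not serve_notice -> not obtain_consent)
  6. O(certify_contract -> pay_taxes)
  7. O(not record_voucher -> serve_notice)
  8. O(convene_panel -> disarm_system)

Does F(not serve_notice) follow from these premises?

By case analysis on not convene_panel: premise 2 gives O(not convene_panel -> disarm_system) and premise 8 gives O(convene_panel -> disarm_system), so O(disarm_system) either way.
With premise 4, O(disarm_system -> certify_contract), the K-axiom yields O(certify_contract).
Applying K to premise 6 (O(certify_contract -> pay_taxes)) and O(certify_contract) yields O(pay_taxes).
Applying K to premise 3 (O(pay_taxes -> serve_notice)) and O(pay_taxes) yields O(serve_notice).
Premises 1, 5, 7 do not contribute to this derivation.
So O(serve_notice) holds, i.e. F(not serve_notice). The claim follows.

Yes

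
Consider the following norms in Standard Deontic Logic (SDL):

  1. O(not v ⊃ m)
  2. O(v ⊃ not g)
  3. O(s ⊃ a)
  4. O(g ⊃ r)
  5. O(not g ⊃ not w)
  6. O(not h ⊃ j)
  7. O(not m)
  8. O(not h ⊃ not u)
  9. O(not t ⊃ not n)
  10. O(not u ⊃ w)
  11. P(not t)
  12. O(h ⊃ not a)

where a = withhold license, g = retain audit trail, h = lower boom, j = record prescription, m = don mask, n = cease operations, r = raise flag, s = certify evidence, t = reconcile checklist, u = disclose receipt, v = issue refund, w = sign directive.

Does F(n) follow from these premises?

Premise 9 is O(not t ⊃ not n), but O(not t) is not derivable from the premises (the permission P(not t) asserts only not O(t), not O(not t)), so it does not yield O(not n).
No other premise forces O(not n). An ideal world satisfying every premise can still have n true, so F(n) is not derivable.

No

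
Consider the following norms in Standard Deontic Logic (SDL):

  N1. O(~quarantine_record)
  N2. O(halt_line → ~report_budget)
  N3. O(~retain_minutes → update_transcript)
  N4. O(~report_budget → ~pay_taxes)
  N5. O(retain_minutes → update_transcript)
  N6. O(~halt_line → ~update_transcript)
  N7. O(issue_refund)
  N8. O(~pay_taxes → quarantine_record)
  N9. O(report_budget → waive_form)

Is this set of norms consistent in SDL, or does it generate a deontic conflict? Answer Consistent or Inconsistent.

Premises 3 and 5 are O(~retain_minutes → update_transcript) and O(retain_minutes → update_transcript); every ideal world satisfies ~retain_minutes or retain_minutes, so in either case update_transcript holds — hence O(update_transcript).
Premise 6, O(~halt_line → ~update_transcript), contraposes to O(update_transcript → halt_line); with O(update_transcript) we get O(halt_line).
With premise 2, O(halt_line → ~report_budget), the K-axiom yields O(~report_budget).
With premise 4, O(~report_budget → ~pay_taxes), the K-axiom yields O(~pay_taxes).
With premise 8, O(~pay_taxes → quarantine_record), the K-axiom yields O(quarantine_record).
Yet premise 1 states O(~quarantine_record).
We now have both O(quarantine_record) and O(~quarantine_record) — quarantine_record is simultaneously obligatory and forbidden, violating the D-axiom.

Inconsistent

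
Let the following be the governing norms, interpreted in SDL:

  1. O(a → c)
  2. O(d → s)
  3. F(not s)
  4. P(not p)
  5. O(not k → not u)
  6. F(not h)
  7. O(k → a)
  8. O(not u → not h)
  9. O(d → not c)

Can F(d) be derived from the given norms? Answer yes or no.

Yes

F(not h) at premise 6 means O(h).
The contrapositive of premise 8 (O(not u → not h)) is O(h → u), and O(h) is already established, so O(u).
Premise 5, O(not k → not u), contraposes to O(u → k); with O(u) we get O(k).
Applying K to premise 7 (O(k → a)) and O(k) yields O(a).
With premise 1, O(a → c), the K-axiom yields O(c).
The contrapositive of premise 9 (O(d → not c)) is O(c → not d), and O(c) is already established, so O(not d).
Premises 2, 3, 4 do not contribute to this derivation.
So O(not d) holds, i.e. F(d). The claim follows.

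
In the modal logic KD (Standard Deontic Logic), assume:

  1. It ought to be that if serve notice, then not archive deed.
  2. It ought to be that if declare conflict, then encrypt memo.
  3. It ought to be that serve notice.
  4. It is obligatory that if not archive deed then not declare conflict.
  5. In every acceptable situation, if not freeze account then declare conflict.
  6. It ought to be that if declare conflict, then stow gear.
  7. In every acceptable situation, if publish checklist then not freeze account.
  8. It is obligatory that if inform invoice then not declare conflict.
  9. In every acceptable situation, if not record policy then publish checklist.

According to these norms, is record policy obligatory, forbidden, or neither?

Premise 3 states O(serve_notice) outright.
From O(serve_notice) and premise 1, O(serve_notice → ¬archive_deed), we obtain O(¬archive_deed).
With premise 4, O(¬archive_deed → ¬declare_conflict), the K-axiom yields O(¬declare_conflict).
The contrapositive of premise 5 (O(¬freeze_account → declare_conflict)) is O(¬declare_conflict → freeze_account), and O(¬declare_conflict) is already established, so O(freeze_account).
Premise 7 is O(publish_checklist → ¬freeze_account); contrapositively O(freeze_account → ¬publish_checklist). Since O(freeze_account) holds, K gives O(¬publish_checklist).
Premise 9 is O(¬record_policy → publish_checklist); contrapositively O(¬publish_checklist → record_policy). Since O(¬publish_checklist) holds, K gives O(record_policy).
Premises 2, 6, 8 do not contribute to this derivation.
Hence record_policy is obligatory.

Obligatory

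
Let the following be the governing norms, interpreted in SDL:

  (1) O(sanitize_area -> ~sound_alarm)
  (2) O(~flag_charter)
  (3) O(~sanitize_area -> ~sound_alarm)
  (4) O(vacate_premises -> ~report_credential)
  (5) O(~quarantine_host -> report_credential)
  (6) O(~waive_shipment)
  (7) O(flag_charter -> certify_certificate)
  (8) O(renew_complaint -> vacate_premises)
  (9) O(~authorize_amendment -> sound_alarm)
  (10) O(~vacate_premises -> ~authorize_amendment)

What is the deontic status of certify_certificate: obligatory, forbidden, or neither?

Neither

Premise 7 is O(flag_charter -> certify_certificate), but O(flag_charter) is not derivable from the premises, so it does not yield O(certify_certificate).
No premise or chain of K-axiom applications forces O(certify_certificate), and none forces O(~certify_certificate). So certify_certificate is neither obligatory nor forbidden under these norms.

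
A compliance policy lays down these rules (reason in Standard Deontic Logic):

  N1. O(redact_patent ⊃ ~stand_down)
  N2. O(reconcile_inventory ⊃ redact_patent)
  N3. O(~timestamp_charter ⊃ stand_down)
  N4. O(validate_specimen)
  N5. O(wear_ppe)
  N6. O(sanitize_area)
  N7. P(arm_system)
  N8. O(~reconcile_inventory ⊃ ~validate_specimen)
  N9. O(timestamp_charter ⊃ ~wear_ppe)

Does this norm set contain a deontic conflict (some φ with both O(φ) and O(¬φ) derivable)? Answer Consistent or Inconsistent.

From premise 5 we have O(wear_ppe).
Premise 9, O(timestamp_charter ⊃ ~wear_ppe), contraposes to O(wear_ppe ⊃ ~timestamp_charter); with O(wear_ppe) we get O(~timestamp_charter).
With premise 3, O(~timestamp_charter ⊃ stand_down), the K-axiom yields O(stand_down).
Premise 1, O(redact_patent ⊃ ~stand_down), contraposes to O(stand_down ⊃ ~redact_patent); with O(stand_down) we get O(~redact_patent).
The contrapositive of premise 2 (O(reconcile_inventory ⊃ redact_patent)) is O(~redact_patent ⊃ ~reconcile_inventory), and O(~redact_patent) is already established, so O(~reconcile_inventory).
With premise 8, O(~reconcile_inventory ⊃ ~validate_specimen), the K-axiom yields O(~validate_specimen).
But premise 4 directly asserts O(validate_specimen).
We now have both O(~validate_specimen) and O(validate_specimen) — validate_specimen is simultaneously obligatory and forbidden, violating the D-axiom.

Inconsistent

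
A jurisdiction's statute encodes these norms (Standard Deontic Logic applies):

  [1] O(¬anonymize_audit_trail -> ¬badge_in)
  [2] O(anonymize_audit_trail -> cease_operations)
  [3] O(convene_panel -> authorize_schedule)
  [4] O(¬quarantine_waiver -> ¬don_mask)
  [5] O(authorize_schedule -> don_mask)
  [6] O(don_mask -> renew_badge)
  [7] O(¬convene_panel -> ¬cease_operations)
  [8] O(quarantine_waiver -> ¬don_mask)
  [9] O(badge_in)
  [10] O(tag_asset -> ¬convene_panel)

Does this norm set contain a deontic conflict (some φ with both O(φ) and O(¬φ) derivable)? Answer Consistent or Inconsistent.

Inconsistent

By case analysis on quarantine_waiver: premise 8 gives O(quarantine_waiver -> ¬don_mask) and premise 4 gives O(¬quarantine_waiver -> ¬don_mask), so O(¬don_mask) either way.
Premise 5, O(authorize_schedule -> don_mask), contraposes to O(¬don_mask -> ¬authorize_schedule); with O(¬don_mask) we get O(¬authorize_schedule).
Premise 3, O(convene_panel -> authorize_schedule), contraposes to O(¬authorize_schedule -> ¬convene_panel); with O(¬authorize_schedule) we get O(¬convene_panel).
Premise 7 is O(¬convene_panel -> ¬cease_operations); since O(¬convene_panel), deontic closure gives O(¬cease_operations).
The contrapositive of premise 2 (O(anonymize_audit_trail -> cease_operations)) is O(¬cease_operations -> ¬anonymize_audit_trail), and O(¬cease_operations) is already established, so O(¬anonymize_audit_trail).
Premise 1 is O(¬anonymize_audit_trail -> ¬badge_in); since O(¬anonymize_audit_trail), deontic closure gives O(¬badge_in).
But premise 9 directly asserts O(badge_in).
We now have both O(¬badge_in) and O(badge_in) — badge_in is simultaneously obligatory and forbidden, violating the D-axiom.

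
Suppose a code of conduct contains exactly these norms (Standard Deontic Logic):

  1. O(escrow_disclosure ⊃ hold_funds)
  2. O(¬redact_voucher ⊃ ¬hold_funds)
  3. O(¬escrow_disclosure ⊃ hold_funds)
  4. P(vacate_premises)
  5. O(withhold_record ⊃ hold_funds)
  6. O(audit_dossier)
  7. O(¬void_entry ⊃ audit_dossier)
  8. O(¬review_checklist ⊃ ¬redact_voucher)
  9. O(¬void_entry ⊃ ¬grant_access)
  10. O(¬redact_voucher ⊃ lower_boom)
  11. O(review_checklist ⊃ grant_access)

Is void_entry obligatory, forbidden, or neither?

Obligatory

By case analysis on ¬escrow_disclosure: premise 3 gives O(¬escrow_disclosure ⊃ hold_funds) and premise 1 gives O(escrow_disclosure ⊃ hold_funds), so O(hold_funds) either way.
Premise 2 is O(¬redact_voucher ⊃ ¬hold_funds); contrapositively O(hold_funds ⊃ redact_voucher). Since O(hold_funds) holds, K gives O(redact_voucher).
The contrapositive of premise 8 (O(¬review_checklist ⊃ ¬redact_voucher)) is O(redact_voucher ⊃ review_checklist), and O(redact_voucher) is already established, so O(review_checklist).
From O(review_checklist) and premise 11, O(review_checklist ⊃ grant_access), we obtain O(grant_access).
The contrapositive of premise 9 (O(¬void_entry ⊃ ¬grant_access)) is O(grant_access ⊃ void_entry), and O(grant_access) is already established, so O(void_entry).
Premises 4, 5, 6, 7, 10 do not contribute to this derivation.
Hence void_entry is obligatory.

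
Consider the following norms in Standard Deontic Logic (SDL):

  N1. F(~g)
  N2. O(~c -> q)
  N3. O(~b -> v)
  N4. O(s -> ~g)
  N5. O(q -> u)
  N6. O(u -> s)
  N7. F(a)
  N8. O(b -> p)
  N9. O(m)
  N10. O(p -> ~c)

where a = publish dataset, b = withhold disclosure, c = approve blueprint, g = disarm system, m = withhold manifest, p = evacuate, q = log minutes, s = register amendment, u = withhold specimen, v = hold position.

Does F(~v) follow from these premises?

Yes

F(~g) at premise 1 means O(g).
Premise 4, O(s -> ~g), contraposes to O(g -> ~s); with O(g) we get O(~s).
Premise 6, O(u -> s), contraposes to O(~s -> ~u); with O(~s) we get O(~u).
Premise 5, O(q -> u), contraposes to O(~u -> ~q); with O(~u) we get O(~q).
Premise 2 is O(~c -> q); contrapositively O(~q -> c). Since O(~q) holds, K gives O(c).
The contrapositive of premise 10 (O(p -> ~c)) is O(c -> ~p), and O(c) is already established, so O(~p).
Premise 8, O(b -> p), contraposes to O(~p -> ~b); with O(~p) we get O(~b).
With premise 3, O(~b -> v), the K-axiom yields O(v).
Premises 7, 9 do not contribute to this derivation.
So O(v) holds, i.e. F(~v). The claim follows.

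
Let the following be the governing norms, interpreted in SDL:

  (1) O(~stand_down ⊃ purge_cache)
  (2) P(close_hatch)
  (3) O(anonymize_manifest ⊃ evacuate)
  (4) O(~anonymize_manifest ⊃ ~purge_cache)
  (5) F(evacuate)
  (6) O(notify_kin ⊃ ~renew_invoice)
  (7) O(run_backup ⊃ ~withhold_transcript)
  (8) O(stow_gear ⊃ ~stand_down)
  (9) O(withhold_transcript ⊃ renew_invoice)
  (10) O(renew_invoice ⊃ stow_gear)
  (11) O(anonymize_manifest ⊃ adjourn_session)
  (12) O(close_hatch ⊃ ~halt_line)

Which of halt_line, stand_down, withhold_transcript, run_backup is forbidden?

withhold_transcript

Premise 5, F(evacuate), is equivalent to O(~evacuate).
Premise 3 is O(anonymize_manifest ⊃ evacuate); contrapositively O(~evacuate ⊃ ~anonymize_manifest). Since O(~evacuate) holds, K gives O(~anonymize_manifest).
Applying K to premise 4 (O(~anonymize_manifest ⊃ ~purge_cache)) and O(~anonymize_manifest) yields O(~purge_cache).
Premise 1 is O(~stand_down ⊃ purge_cache); contrapositively O(~purge_cache ⊃ stand_down). Since O(~purge_cache) holds, K gives O(stand_down).
The contrapositive of premise 8 (O(stow_gear ⊃ ~stand_down)) is O(stand_down ⊃ ~stow_gear), and O(stand_down) is already established, so O(~stow_gear).
The contrapositive of premise 10 (O(renew_invoice ⊃ stow_gear)) is O(~stow_gear ⊃ ~renew_invoice), and O(~stow_gear) is already established, so O(~renew_invoice).
The contrapositive of premise 9 (O(withhold_transcript ⊃ renew_invoice)) is O(~renew_invoice ⊃ ~withhold_transcript), and O(~renew_invoice) is already established, so O(~withhold_transcript).
So O(~withhold_transcript) holds, i.e. withhold_transcript is forbidden. None of the other listed options is forbidden under the premises.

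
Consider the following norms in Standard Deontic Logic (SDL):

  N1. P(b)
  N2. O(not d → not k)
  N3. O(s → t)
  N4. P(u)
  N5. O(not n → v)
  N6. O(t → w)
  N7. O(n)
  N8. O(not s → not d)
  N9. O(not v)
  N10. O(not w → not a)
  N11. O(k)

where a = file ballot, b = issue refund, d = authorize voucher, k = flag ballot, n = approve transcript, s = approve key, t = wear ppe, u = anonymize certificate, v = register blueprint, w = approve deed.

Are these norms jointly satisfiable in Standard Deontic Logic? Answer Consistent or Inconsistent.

Premise 5 is O(not n → v), but O(not n) is not derivable from the premises, so it does not yield O(v).
So O(v) is not derivable, and the apparent clash with O(not v) does not arise.
A world satisfying every obligation exists (e.g. a=false, b=false, d=true, k=true, n=true, s=true, t=true, u=false, v=false, w=true); no atom is both obligatory and forbidden, so the set is consistent.

Consistent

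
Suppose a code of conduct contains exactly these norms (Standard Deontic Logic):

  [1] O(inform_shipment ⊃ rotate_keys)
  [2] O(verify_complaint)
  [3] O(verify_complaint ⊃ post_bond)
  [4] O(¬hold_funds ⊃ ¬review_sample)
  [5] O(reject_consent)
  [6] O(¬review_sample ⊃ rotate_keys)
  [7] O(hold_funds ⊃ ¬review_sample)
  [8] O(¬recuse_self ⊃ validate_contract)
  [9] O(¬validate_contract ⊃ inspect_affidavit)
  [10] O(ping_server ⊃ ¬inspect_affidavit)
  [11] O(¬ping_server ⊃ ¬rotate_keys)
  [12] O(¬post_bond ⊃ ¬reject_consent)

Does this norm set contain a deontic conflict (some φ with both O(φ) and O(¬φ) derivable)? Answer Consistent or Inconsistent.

Consistent

Premise 12 is O(¬post_bond ⊃ ¬reject_consent), but O(¬post_bond) is not derivable from the premises, so it does not yield O(¬reject_consent).
So O(¬reject_consent) is not derivable, and the apparent clash with O(reject_consent) does not arise.
A world satisfying every obligation exists (e.g. hold_funds=false, inform_shipment=false, inspect_affidavit=false, ping_server=true, post_bond=true, recuse_self=false, reject_consent=true, review_sample=false, rotate_keys=true, validate_contract=true, verify_complaint=true); no atom is both obligatory and forbidden, so the set is consistent.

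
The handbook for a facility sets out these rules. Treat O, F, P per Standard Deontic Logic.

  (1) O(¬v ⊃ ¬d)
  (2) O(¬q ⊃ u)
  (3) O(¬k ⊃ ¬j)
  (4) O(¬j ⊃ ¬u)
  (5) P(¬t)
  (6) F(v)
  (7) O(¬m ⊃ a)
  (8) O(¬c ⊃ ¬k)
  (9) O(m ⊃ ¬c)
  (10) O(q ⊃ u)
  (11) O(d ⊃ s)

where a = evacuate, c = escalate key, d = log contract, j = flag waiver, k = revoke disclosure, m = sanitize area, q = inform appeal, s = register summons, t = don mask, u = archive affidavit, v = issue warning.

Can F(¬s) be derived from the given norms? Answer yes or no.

No

Premise 11 is O(d ⊃ s), but O(d) is not derivable from the premises, so it does not yield O(s).
No other premise forces O(s). An ideal world satisfying every premise can still have ¬s true, so F(¬s) is not derivable.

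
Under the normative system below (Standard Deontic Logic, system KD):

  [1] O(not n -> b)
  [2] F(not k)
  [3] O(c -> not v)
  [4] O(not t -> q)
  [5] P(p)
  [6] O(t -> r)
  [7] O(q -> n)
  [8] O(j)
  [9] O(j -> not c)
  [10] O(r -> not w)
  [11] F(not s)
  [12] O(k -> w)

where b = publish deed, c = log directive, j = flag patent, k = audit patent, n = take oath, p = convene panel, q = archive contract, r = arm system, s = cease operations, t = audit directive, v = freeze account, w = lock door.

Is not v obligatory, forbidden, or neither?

Neither

Premise 3 is O(c -> not v), but O(c) is not derivable from the premises, so it does not yield O(not v).
No premise or chain of K-axiom applications forces O(not v), and none forces O(v). So not v is neither obligatory nor forbidden under these norms.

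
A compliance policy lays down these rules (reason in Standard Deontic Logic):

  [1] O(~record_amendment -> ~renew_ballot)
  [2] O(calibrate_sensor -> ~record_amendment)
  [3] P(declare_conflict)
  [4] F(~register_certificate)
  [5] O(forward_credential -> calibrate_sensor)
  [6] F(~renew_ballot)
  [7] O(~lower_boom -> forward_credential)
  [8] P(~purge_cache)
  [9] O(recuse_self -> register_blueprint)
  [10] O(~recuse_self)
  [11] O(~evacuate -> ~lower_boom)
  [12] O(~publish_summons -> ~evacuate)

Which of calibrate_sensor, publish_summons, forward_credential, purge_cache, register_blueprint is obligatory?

publish_summons

Premise 6, F(~renew_ballot), is equivalent to O(renew_ballot).
Premise 1 is O(~record_amendment -> ~renew_ballot); contrapositively O(renew_ballot -> record_amendment). Since O(renew_ballot) holds, K gives O(record_amendment).
The contrapositive of premise 2 (O(calibrate_sensor -> ~record_amendment)) is O(record_amendment -> ~calibrate_sensor), and O(record_amendment) is already established, so O(~calibrate_sensor).
Premise 5, O(forward_credential -> calibrate_sensor), contraposes to O(~calibrate_sensor -> ~forward_credential); with O(~calibrate_sensor) we get O(~forward_credential).
Premise 7 is O(~lower_boom -> forward_credential); contrapositively O(~forward_credential -> lower_boom). Since O(~forward_credential) holds, K gives O(lower_boom).
Premise 11 is O(~evacuate -> ~lower_boom); contrapositively O(lower_boom -> evacuate). Since O(lower_boom) holds, K gives O(evacuate).
Premise 12, O(~publish_summons -> ~evacuate), contraposes to O(evacuate -> publish_summons); with O(evacuate) we get O(publish_summons).
So O(publish_summons) holds — publish_summons is obligatory. None of the other listed options is made obligatory by any chain of premises.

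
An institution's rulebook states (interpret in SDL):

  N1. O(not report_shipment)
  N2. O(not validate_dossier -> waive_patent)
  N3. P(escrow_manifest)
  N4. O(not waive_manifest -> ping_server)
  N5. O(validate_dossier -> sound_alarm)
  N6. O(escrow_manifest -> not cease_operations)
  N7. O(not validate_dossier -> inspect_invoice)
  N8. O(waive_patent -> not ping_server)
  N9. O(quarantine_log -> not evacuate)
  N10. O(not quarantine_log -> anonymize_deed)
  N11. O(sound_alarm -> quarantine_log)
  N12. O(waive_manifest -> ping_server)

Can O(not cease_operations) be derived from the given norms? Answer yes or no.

Premise 6 is O(escrow_manifest -> not cease_operations), but O(escrow_manifest) is not derivable from the premises (the permission P(escrow_manifest) asserts only not O(not escrow_manifest), not O(escrow_manifest)), so it does not yield O(not cease_operations).
No other premise forces O(not cease_operations). An ideal world satisfying every premise can still have not cease_operations false, so O(not cease_operations) is not derivable.

No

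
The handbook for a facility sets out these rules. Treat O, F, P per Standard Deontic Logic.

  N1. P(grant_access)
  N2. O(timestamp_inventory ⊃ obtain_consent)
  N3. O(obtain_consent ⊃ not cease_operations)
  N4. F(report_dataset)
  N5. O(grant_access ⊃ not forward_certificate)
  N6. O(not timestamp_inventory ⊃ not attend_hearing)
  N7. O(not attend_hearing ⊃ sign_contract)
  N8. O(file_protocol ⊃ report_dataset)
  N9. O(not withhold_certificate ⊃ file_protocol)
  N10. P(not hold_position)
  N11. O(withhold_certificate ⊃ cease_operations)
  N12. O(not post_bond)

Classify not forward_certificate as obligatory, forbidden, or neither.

Premise 5 is O(grant_access ⊃ not forward_certificate), but O(grant_access) is not derivable from the premises (the permission P(grant_access) asserts only not O(not grant_access), not O(grant_access)), so it does not yield O(not forward_certificate).
No premise or chain of K-axiom applications forces O(not forward_certificate), and none forces O(forward_certificate). So not forward_certificate is neither obligatory nor forbidden under these norms.

Neither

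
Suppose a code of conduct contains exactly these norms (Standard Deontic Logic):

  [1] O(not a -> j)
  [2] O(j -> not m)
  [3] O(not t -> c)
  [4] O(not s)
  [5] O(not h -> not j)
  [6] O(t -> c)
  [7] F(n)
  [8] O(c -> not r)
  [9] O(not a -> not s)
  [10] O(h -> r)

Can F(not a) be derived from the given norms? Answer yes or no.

By case analysis on t: premise 6 gives O(t -> c) and premise 3 gives O(not t -> c), so O(c) either way.
With premise 8, O(c -> not r), the K-axiom yields O(not r).
Premise 10, O(h -> r), contraposes to O(not r -> not h); with O(not r) we get O(not h).
With premise 5, O(not h -> not j), the K-axiom yields O(not j).
Premise 1 is O(not a -> j); contrapositively O(not j -> a). Since O(not j) holds, K gives O(a).
Premises 2, 4, 7, 9 do not contribute to this derivation.
So O(a) holds, i.e. F(not a). The claim follows.

Yes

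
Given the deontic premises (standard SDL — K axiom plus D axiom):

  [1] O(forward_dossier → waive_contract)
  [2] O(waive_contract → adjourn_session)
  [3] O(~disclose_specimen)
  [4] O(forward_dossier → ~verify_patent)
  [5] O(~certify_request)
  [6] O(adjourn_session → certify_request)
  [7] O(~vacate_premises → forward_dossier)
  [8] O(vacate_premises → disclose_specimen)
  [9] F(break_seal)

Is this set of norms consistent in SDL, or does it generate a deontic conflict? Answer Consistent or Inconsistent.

Premise 5 states O(~certify_request) outright.
The contrapositive of premise 6 (O(adjourn_session → certify_request)) is O(~certify_request → ~adjourn_session), and O(~certify_request) is already established, so O(~adjourn_session).
Premise 2, O(waive_contract → adjourn_session), contraposes to O(~adjourn_session → ~waive_contract); with O(~adjourn_session) we get O(~waive_contract).
The contrapositive of premise 1 (O(forward_dossier → waive_contract)) is O(~waive_contract → ~forward_dossier), and O(~waive_contract) is already established, so O(~forward_dossier).
The contrapositive of premise 7 (O(~vacate_premises → forward_dossier)) is O(~forward_dossier → vacate_premises), and O(~forward_dossier) is already established, so O(vacate_premises).
From O(vacate_premises) and premise 8, O(vacate_premises → disclose_specimen), we obtain O(disclose_specimen).
But premise 3 directly asserts O(~disclose_specimen).
We now have both O(disclose_specimen) and O(~disclose_specimen) — disclose_specimen is simultaneously obligatory and forbidden, violating the D-axiom.

Inconsistent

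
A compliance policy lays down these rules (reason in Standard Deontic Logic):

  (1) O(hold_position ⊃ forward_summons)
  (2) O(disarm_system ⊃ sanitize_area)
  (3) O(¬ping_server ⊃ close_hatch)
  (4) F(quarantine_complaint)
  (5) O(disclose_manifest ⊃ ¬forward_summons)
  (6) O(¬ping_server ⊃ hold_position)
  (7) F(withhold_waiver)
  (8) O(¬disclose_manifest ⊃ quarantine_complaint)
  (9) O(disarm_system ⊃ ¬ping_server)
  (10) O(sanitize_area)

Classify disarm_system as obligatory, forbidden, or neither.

Premise 4 is F(quarantine_complaint), i.e. O(¬quarantine_complaint).
Premise 8 is O(¬disclose_manifest ⊃ quarantine_complaint); contrapositively O(¬quarantine_complaint ⊃ disclose_manifest). Since O(¬quarantine_complaint) holds, K gives O(disclose_manifest).
Premise 5 is O(disclose_manifest ⊃ ¬forward_summons); since O(disclose_manifest), deontic closure gives O(¬forward_summons).
Premise 1 is O(hold_position ⊃ forward_summons); contrapositively O(¬forward_summons ⊃ ¬hold_position). Since O(¬forward_summons) holds, K gives O(¬hold_position).
Premise 6 is O(¬ping_server ⊃ hold_position); contrapositively O(¬hold_position ⊃ ping_server). Since O(¬hold_position) holds, K gives O(ping_server).
The contrapositive of premise 9 (O(disarm_system ⊃ ¬ping_server)) is O(ping_server ⊃ ¬disarm_system), and O(ping_server) is already established, so O(¬disarm_system).
Premises 2, 3, 7, 10 do not contribute to this derivation.
Thus O(¬disarm_system), which is F(disarm_system): disarm_system is forbidden.

Forbidden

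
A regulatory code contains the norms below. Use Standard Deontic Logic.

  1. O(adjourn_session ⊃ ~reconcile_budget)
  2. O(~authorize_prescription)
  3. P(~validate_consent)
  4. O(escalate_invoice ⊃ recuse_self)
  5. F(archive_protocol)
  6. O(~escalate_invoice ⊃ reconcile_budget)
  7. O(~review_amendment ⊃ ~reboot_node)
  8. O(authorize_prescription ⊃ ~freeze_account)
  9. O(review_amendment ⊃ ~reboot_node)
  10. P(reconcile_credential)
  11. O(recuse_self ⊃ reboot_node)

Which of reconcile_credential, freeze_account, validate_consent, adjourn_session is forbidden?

adjourn_session

Premises 9 and 7 cover both cases: O(review_amendment ⊃ ~reboot_node) and O(~review_amendment ⊃ ~reboot_node). Since review_amendment ∨ ~review_amendment is a tautology, O(~reboot_node) follows.
Premise 11 is O(recuse_self ⊃ reboot_node); contrapositively O(~reboot_node ⊃ ~recuse_self). Since O(~reboot_node) holds, K gives O(~recuse_self).
Premise 4, O(escalate_invoice ⊃ recuse_self), contraposes to O(~recuse_self ⊃ ~escalate_invoice); with O(~recuse_self) we get O(~escalate_invoice).
From O(~escalate_invoice) and premise 6, O(~escalate_invoice ⊃ reconcile_budget), we obtain O(reconcile_budget).
Premise 1 is O(adjourn_session ⊃ ~reconcile_budget); contrapositively O(reconcile_budget ⊃ ~adjourn_session). Since O(reconcile_budget) holds, K gives O(~adjourn_session).
So O(~adjourn_session) holds, i.e. adjourn_session is forbidden. None of the other listed options is forbidden under the premises.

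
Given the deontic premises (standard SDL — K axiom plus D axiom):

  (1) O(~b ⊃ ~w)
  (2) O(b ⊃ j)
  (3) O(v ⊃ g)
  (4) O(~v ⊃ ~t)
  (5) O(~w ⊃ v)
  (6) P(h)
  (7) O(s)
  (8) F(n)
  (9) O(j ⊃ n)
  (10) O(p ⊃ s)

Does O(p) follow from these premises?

No

Premise 10 is O(p ⊃ s); even if O(s) held, inferring O(p) would be affirming the consequent — invalid.
No other premise forces O(p). An ideal world satisfying every premise can still have p false, so O(p) is not derivable.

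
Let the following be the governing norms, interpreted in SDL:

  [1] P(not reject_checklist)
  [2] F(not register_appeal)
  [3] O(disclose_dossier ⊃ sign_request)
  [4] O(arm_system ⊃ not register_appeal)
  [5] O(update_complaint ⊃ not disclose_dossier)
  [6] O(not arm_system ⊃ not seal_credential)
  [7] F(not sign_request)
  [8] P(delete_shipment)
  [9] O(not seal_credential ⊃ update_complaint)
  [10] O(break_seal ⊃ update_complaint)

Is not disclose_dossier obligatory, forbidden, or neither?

Premise 2 is F(not register_appeal), i.e. O(register_appeal).
Premise 4, O(arm_system ⊃ not register_appeal), contraposes to O(register_appeal ⊃ not arm_system); with O(register_appeal) we get O(not arm_system).
With premise 6, O(not arm_system ⊃ not seal_credential), the K-axiom yields O(not seal_credential).
From O(not seal_credential) and premise 9, O(not seal_credential ⊃ update_complaint), we obtain O(update_complaint).
Premise 5 is O(update_complaint ⊃ not disclose_dossier); since O(update_complaint), deontic closure gives O(not disclose_dossier).
Premises 1, 3, 7, 8, 10 do not contribute to this derivation.
Hence not disclose_dossier is obligatory.

Obligatory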